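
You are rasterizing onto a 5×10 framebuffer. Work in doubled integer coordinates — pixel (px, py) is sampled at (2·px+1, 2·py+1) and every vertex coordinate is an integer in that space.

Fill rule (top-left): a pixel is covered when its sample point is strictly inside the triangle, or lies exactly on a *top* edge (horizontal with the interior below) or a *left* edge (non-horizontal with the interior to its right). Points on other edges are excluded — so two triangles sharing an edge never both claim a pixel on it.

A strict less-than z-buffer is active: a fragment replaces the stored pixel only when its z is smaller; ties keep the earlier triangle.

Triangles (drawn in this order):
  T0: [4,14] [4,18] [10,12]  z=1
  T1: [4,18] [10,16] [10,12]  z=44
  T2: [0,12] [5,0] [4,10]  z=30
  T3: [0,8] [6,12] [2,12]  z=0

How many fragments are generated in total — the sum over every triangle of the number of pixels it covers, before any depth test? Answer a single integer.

T0:
  2·area = 24  (B↔C swapped to make it positive)
  edge (4, 14)→(10, 12): d=(6,-2) top-left  bias=+0
  edge (10, 12)→(4, 18): d=(-6,6) right/bottom  bias=-1
  edge (4, 18)→(4, 14): d=(0,-4) top-left  bias=+0
    (3,6)@(7, 13): e=[0,12,12] → X  [on edge]
    (4,6)@(9, 13): e=[4,0,20] → .  [on edge]
    (0,7)@(1, 15): e=[0,36,-12] → .  [on edge]
    (2,7)@(5, 15): e=[8,12,4] → X
    (3,7)@(7, 15): e=[12,0,12] → .  [on edge]
    (2,8)@(5, 17): e=[20,0,4] → .  [on edge]
    (1,9)@(3, 19): e=[28,0,-4] → .  [on edge]
  covered (2 px):
    . . . . .
    . . . . .
    . . . . .
    . . . . .
    . . . . .
    . . . . .
    . . . X .
    . . X . .
    . . . . .
    . . . . .
T1:
  2·area = 24  (B↔C swapped to make it positive)
  edge (4, 18)→(10, 12): d=(6,-6) top-left  bias=+0
  edge (10, 12)→(10, 16): d=(0,4) right/bottom  bias=-1
  edge (10, 16)→(4, 18): d=(-6,2) right/bottom  bias=-1
    (4,6)@(9, 13): e=[0,4,20] → X  [on edge]
    (3,7)@(7, 15): e=[0,12,12] → X  [on edge]
    (2,8)@(5, 17): e=[0,20,4] → X  [on edge]
    (3,8)@(7, 17): e=[12,12,0] → .  [on edge]
    (4,8)@(9, 17): e=[24,4,-4] → .
    (0,9)@(1, 19): e=[-12,36,0] → .  [on edge]
    (1,9)@(3, 19): e=[0,28,-4] → .  [on edge]
    (2,9)@(5, 19): e=[12,20,-8] → .
  covered (4 px):
    . . . . .
    . . . . .
    . . . . .
    . . . . .
    . . . . .
    . . . . .
    . . . . X
    . . . X X
    . . X . .
    . . . . .
T2:
  2·area = 38
  edge (0, 12)→(5, 0): d=(5,-12) top-left  bias=+0
  edge (5, 0)→(4, 10): d=(-1,10) right/bottom  bias=-1
  edge (4, 10)→(0, 12): d=(-4,2) right/bottom  bias=-1
    (1,2)@(3, 5): e=[1,15,22] → X
    (2,2)@(5, 5): e=[25,-5,18] → .
    (1,3)@(3, 7): e=[11,13,14] → X
    (2,3)@(5, 7): e=[35,-7,10] → .
    (1,4)@(3, 9): e=[21,11,6] → X
    (2,4)@(5, 9): e=[45,-9,2] → .
    (0,5)@(1, 11): e=[7,29,2] → X
    (1,5)@(3, 11): e=[31,9,-2] → .
    (0,6)@(1, 13): e=[17,27,-6] → .
  covered (4 px):
    . . . . .
    . . . . .
    . X . . .
    . X . . .
    . X . . .
    X . . . .
    . . . . .
    . . . . .
    . . . . .
    . . . . .
T3:
  2·area = 16
  edge (0, 8)→(6, 12): d=(6,4) right/bottom  bias=-1
  edge (6, 12)→(2, 12): d=(-4,0) right/bottom  bias=-1
  edge (2, 12)→(0, 8): d=(-2,-4) top-left  bias=+0
    (0,4)@(1, 9): e=[2,12,2] → X
    (1,4)@(3, 9): e=[-6,12,10] → .
    (0,5)@(1, 11): e=[14,4,-2] → .
    (1,5)@(3, 11): e=[6,4,6] → X
    (2,5)@(5, 11): e=[-2,4,14] → .
    (1,6)@(3, 13): e=[18,-4,2] → .
  covered (2 px):
    . . . . .
    . . . . .
    . . . . .
    . . . . .
    X . . . .
    . X . . .
    . . . . .
    . . . . .
    . . . . .
    . . . . .

Result: 12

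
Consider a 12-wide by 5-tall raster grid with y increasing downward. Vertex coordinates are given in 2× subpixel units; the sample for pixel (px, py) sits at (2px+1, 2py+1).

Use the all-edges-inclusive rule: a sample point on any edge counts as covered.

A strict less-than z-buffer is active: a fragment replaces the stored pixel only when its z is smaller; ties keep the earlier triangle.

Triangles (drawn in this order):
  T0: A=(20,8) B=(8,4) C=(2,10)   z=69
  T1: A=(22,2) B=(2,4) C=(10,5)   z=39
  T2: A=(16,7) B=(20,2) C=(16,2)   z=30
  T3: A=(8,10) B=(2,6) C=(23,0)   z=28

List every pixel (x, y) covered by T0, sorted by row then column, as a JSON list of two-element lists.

T0:
  2·area = 96  (B↔C swapped to make it positive)
  edge (20, 8)→(2, 10): d=(-18,2) inclusive
  edge (2, 10)→(8, 4): d=(6,-6) inclusive
  edge (8, 4)→(20, 8): d=(12,4) inclusive
    (5,0)@(11, 1): e=[144,0,-48] → ·  [on edge]
    (2,1)@(5, 3): e=[120,-24,0] → ·  [on edge]
    (4,1)@(9, 3): e=[112,0,-16] → ·  [on edge]
    (3,2)@(7, 5): e=[80,0,16] → #  [on edge]
    (4,2)@(9, 5): e=[76,12,8] → #
    (5,2)@(11, 5): e=[72,24,0] → #  [on edge]
    (6,2)@(13, 5): e=[68,36,-8] → ·
    (2,3)@(5, 7): e=[48,0,48] → #  [on edge]
    (6,3)@(13, 7): e=[32,48,16] → #
    (7,3)@(15, 7): e=[28,60,8] → #
    (8,3)@(17, 7): e=[24,72,0] → #  [on edge]
    (9,3)@(19, 7): e=[20,84,-8] → ·
    (1,4)@(3, 9): e=[16,0,80] → #  [on edge]
    (5,4)@(11, 9): e=[0,48,48] → #  [on edge]
    (11,4)@(23, 9): e=[-24,120,0] → ·  [on edge]
  covered (15 px):
    · · · · · · · · · · · ·
    · · · · · · · · · · · ·
    · · · # # # · · · · · ·
    · · # # # # # # # · · ·
    · # # # # # · · · · · ·
T1:
  2·area = 36  (B↔C swapped to make it positive)
  edge (22, 2)→(10, 5): d=(-12,3) inclusive
  edge (10, 5)→(2, 4): d=(-8,-1) inclusive
  edge (2, 4)→(22, 2): d=(20,-2) inclusive
    (6,1)@(13, 3): e=[15,19,2] → #
    (7,1)@(15, 3): e=[9,21,6] → #
    (8,1)@(17, 3): e=[3,23,10] → #
    (9,1)@(19, 3): e=[-3,25,14] → ·
    (6,2)@(13, 5): e=[-9,3,42] → ·
    (7,2)@(15, 5): e=[-15,5,46] → ·
    (8,2)@(17, 5): e=[-21,7,50] → ·
  covered (3 px):
    · · · · · · · · · · · ·
    · · · · · · # # # · · ·
    · · · · · · · · · · · ·
    · · · · · · · · · · · ·
    · · · · · · · · · · · ·
T2:
  2·area = 20  (B↔C swapped to make it positive)
  edge (16, 7)→(16, 2): d=(0,-5) inclusive
  edge (16, 2)→(20, 2): d=(4,0) inclusive
  edge (20, 2)→(16, 7): d=(-4,5) inclusive
    (8,1)@(17, 3): e=[5,4,11] → #
    (9,1)@(19, 3): e=[15,4,1] → #
    (10,1)@(21, 3): e=[25,4,-9] → ·
    (8,2)@(17, 5): e=[5,12,3] → #
    (9,2)@(19, 5): e=[15,12,-7] → ·
    (8,3)@(17, 7): e=[5,20,-5] → ·
  covered (3 px):
    · · · · · · · · · · · ·
    · · · · · · · · # # · ·
    · · · · · · · · # · · ·
    · · · · · · · · · · · ·
    · · · · · · · · · · · ·
T3:
  2·area = 120
  edge (8, 10)→(2, 6): d=(-6,-4) inclusive
  edge (2, 6)→(23, 0): d=(21,-6) inclusive
  edge (23, 0)→(8, 10): d=(-15,10) inclusive
    (10,0)@(21, 1): e=[106,9,5] → #
    (11,0)@(23, 1): e=[114,21,-15] → ·
    (6,1)@(13, 3): e=[62,3,55] → #
    (7,1)@(15, 3): e=[70,15,35] → #
    (8,1)@(17, 3): e=[78,27,15] → #
    (9,1)@(19, 3): e=[86,39,-5] → ·
    (10,1)@(21, 3): e=[94,51,-25] → ·
    (3,2)@(7, 5): e=[26,9,85] → #
    (4,2)@(9, 5): e=[34,21,65] → #
    (5,2)@(11, 5): e=[42,33,45] → #
    (8,2)@(17, 5): e=[66,69,-15] → ·
    (2,3)@(5, 7): e=[6,39,75] → #
  covered (15 px):
    · · · · · · · · · · # ·
    · · · · · · # # # · · ·
    · · · # # # # # · · · ·
    · · # # # # · · · · · ·
    · · · # # · · · · · · ·

Answer: [[3,2],[4,2],[5,2],[2,3],[3,3],[4,3],[5,3],[6,3],[7,3],[8,3],[1,4],[2,4],[3,4],[4,4],[5,4]]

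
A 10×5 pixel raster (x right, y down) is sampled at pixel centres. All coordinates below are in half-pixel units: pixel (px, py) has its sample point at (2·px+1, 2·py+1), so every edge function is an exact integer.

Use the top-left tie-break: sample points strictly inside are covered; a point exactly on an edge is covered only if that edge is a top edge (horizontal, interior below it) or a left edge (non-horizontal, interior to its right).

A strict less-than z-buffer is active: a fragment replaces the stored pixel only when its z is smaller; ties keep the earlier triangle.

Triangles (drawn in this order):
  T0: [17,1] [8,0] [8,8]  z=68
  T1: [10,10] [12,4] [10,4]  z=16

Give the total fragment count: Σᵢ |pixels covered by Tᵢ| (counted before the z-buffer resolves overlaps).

T0:
  2·area = 72  (B↔C swapped to make it positive)
  edge (17, 1)→(8, 8): d=(-9,7) right/bottom  bias=-1
  edge (8, 8)→(8, 0): d=(0,-8) top-left  bias=+0
  edge (8, 0)→(17, 1): d=(9,1) right/bottom  bias=-1
    (4,0)@(9, 1): e=[56,8,8] → █
    (5,0)@(11, 1): e=[42,24,6] → █
    (6,0)@(13, 1): e=[28,40,4] → █
    (7,0)@(15, 1): e=[14,56,2] → █
    (8,0)@(17, 1): e=[0,72,0] → ·  [on edge]
    (4,1)@(9, 3): e=[38,8,26] → █
    (7,1)@(15, 3): e=[-4,56,20] → ·
    (4,2)@(9, 5): e=[20,8,44] → █
    (6,2)@(13, 5): e=[-8,40,40] → ·
    (4,3)@(9, 7): e=[2,8,62] → █
    (5,3)@(11, 7): e=[-12,24,60] → ·
    (4,4)@(9, 9): e=[-16,8,80] → ·
  covered (10 px):
    · · · · █ █ █ █ · ·
    · · · · █ █ █ · · ·
    · · · · █ █ · · · ·
    · · · · █ · · · · ·
    · · · · · · · · · ·
T1:
  2·area = 12  (B↔C swapped to make it positive)
  edge (10, 10)→(10, 4): d=(0,-6) top-left  bias=+0
  edge (10, 4)→(12, 4): d=(2,0) top-left  bias=+0
  edge (12, 4)→(10, 10): d=(-2,6) right/bottom  bias=-1
    (6,0)@(13, 1): e=[18,-6,0] → ·  [on edge]
    (5,2)@(11, 5): e=[6,2,4] → █
    (6,2)@(13, 5): e=[18,2,-8] → ·
    (5,3)@(11, 7): e=[6,6,0] → ·  [on edge]
  covered (1 px):
    · · · · · · · · · ·
    · · · · · · · · · ·
    · · · · · █ · · · ·
    · · · · · · · · · ·
    · · · · · · · · · ·

Final: 11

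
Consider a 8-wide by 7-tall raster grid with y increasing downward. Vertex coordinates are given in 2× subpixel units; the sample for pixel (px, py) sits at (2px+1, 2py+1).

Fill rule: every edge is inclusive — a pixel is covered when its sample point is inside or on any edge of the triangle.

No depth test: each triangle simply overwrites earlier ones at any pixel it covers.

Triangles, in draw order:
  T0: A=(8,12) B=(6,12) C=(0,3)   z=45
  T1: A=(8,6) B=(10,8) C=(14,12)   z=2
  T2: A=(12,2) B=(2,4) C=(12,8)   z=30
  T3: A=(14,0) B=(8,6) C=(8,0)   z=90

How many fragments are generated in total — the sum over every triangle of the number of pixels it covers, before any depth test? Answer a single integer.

T0:
  2·area = 18
  edge (8, 12)→(6, 12): d=(-2,0) inclusive
  edge (6, 12)→(0, 3): d=(-6,-9) inclusive
  edge (0, 3)→(8, 12): d=(8,9) inclusive
    (1,3)@(3, 7): e=[10,3,5] → X
    (2,3)@(5, 7): e=[10,21,-13] → .
    (1,4)@(3, 9): e=[6,-9,21] → .
    (2,4)@(5, 9): e=[6,9,3] → X
    (3,4)@(7, 9): e=[6,27,-15] → .
    (2,5)@(5, 11): e=[2,-3,19] → .
    (3,5)@(7, 11): e=[2,15,1] → X
    (4,5)@(9, 11): e=[2,33,-17] → .
    (3,6)@(7, 13): e=[-2,3,17] → .
  covered (3 px):
    . . . . . . . .
    . . . . . . . .
    . . . . . . . .
    . X . . . . . .
    . . X . . . . .
    . . . X . . . .
    . . . . . . . .
T1:
  degenerate (2·area = 0) — covers nothing
T2:
  2·area = 60  (B↔C swapped to make it positive)
  edge (12, 2)→(12, 8): d=(0,6) inclusive
  edge (12, 8)→(2, 4): d=(-10,-4) inclusive
  edge (2, 4)→(12, 2): d=(10,-2) inclusive
    (3,1)@(7, 3): e=[30,30,0] → X  [on edge]
    (4,1)@(9, 3): e=[18,38,4] → X
    (5,1)@(11, 3): e=[6,46,8] → X
    (6,1)@(13, 3): e=[-6,54,12] → .
    (2,2)@(5, 5): e=[42,2,16] → X
    (6,2)@(13, 5): e=[-6,34,32] → .
    (2,3)@(5, 7): e=[42,-18,36] → .
    (3,3)@(7, 7): e=[30,-10,40] → .
    (4,3)@(9, 7): e=[18,-2,44] → .
    (5,3)@(11, 7): e=[6,6,48] → X
    (6,3)@(13, 7): e=[-6,14,52] → .
    (5,4)@(11, 9): e=[6,-14,68] → .
  covered (8 px):
    . . . . . . . .
    . . . X X X . .
    . . X X X X . .
    . . . . . X . .
    . . . . . . . .
    . . . . . . . .
    . . . . . . . .
T3:
  2·area = 36
  edge (14, 0)→(8, 6): d=(-6,6) inclusive
  edge (8, 6)→(8, 0): d=(0,-6) inclusive
  edge (8, 0)→(14, 0): d=(6,0) inclusive
    (4,0)@(9, 1): e=[24,6,6] → X
    (5,0)@(11, 1): e=[12,18,6] → X
    (6,0)@(13, 1): e=[0,30,6] → X  [on edge]
    (7,0)@(15, 1): e=[-12,42,6] → .
    (4,1)@(9, 3): e=[12,6,18] → X
    (5,1)@(11, 3): e=[0,18,18] → X  [on edge]
    (6,1)@(13, 3): e=[-12,30,18] → .
    (4,2)@(9, 5): e=[0,6,30] → X  [on edge]
    (5,2)@(11, 5): e=[-12,18,30] → .
    (3,3)@(7, 7): e=[0,-6,42] → .  [on edge]
    (4,3)@(9, 7): e=[-12,6,42] → .
    (2,4)@(5, 9): e=[0,-18,54] → .  [on edge]
    (1,5)@(3, 11): e=[0,-30,66] → .  [on edge]
    (0,6)@(1, 13): e=[0,-42,78] → .  [on edge]
  covered (6 px):
    . . . . X X X .
    . . . . X X . .
    . . . . X . . .
    . . . . . . . .
    . . . . . . . .
    . . . . . . . .
    . . . . . . . .

Final: 17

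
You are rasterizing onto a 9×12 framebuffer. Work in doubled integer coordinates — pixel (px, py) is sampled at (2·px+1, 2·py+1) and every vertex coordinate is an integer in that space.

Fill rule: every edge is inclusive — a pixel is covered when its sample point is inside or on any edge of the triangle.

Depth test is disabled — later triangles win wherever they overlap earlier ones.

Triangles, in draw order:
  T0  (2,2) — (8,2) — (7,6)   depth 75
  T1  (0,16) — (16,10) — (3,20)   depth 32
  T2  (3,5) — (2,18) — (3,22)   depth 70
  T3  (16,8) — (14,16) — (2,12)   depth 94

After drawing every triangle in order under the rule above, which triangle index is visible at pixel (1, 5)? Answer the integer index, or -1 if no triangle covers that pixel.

T0:
  2·area = 24
  edge (2, 2)→(8, 2): d=(6,0) inclusive
  edge (8, 2)→(7, 6): d=(-1,4) inclusive
  edge (7, 6)→(2, 2): d=(-5,-4) inclusive
    (2,1)@(5, 3): e=[6,11,7] → #
    (3,1)@(7, 3): e=[6,3,15] → #
    (4,1)@(9, 3): e=[6,-5,23] → ·
    (2,2)@(5, 5): e=[18,9,-3] → ·
    (3,2)@(7, 5): e=[18,1,5] → #
    (4,2)@(9, 5): e=[18,-7,13] → ·
    (3,3)@(7, 7): e=[30,-1,-5] → ·
  covered (3 px):
    · · · · · · · · ·
    · · # # · · · · ·
    · · · # · · · · ·
    · · · · · · · · ·
    · · · · · · · · ·
    · · · · · · · · ·
    · · · · · · · · ·
    · · · · · · · · ·
    · · · · · · · · ·
    · · · · · · · · ·
    · · · · · · · · ·
    · · · · · · · · ·
T1:
  2·area = 82
  edge (0, 16)→(16, 10): d=(16,-6) inclusive
  edge (16, 10)→(3, 20): d=(-13,10) inclusive
  edge (3, 20)→(0, 16): d=(-3,-4) inclusive
    (4,6)@(9, 13): e=[6,31,45] → #
    (5,6)@(11, 13): e=[18,11,53] → #
    (6,6)@(13, 13): e=[30,-9,61] → ·
    (1,7)@(3, 15): e=[2,65,15] → #
    (2,7)@(5, 15): e=[14,45,23] → #
    (3,7)@(7, 15): e=[26,25,31] → #
    (5,7)@(11, 15): e=[50,-15,47] → ·
    (0,8)@(1, 17): e=[22,59,1] → #
    (3,8)@(7, 17): e=[58,-1,25] → ·
    (4,8)@(9, 17): e=[70,-21,33] → ·
    (0,9)@(1, 19): e=[54,33,-5] → ·
    (1,9)@(3, 19): e=[66,13,3] → #
  covered (10 px):
    · · · · · · · · ·
    · · · · · · · · ·
    · · · · · · · · ·
    · · · · · · · · ·
    · · · · · · · · ·
    · · · · · · · · ·
    · · · · # # · · ·
    · # # # # · · · ·
    # # # · · · · · ·
    · # · · · · · · ·
    · · · · · · · · ·
    · · · · · · · · ·
T2:
  2·area = 17  (B↔C swapped to make it positive)
  edge (3, 5)→(3, 22): d=(0,17) inclusive
  edge (3, 22)→(2, 18): d=(-1,-4) inclusive
  edge (2, 18)→(3, 5): d=(1,-13) inclusive
    (1,0)@(3, 1): e=[0,21,-4] → ·  [on edge]
    (1,1)@(3, 3): e=[0,19,-2] → ·  [on edge]
    (1,2)@(3, 5): e=[0,17,0] → #  [on edge]
    (2,2)@(5, 5): e=[-34,25,26] → ·
    (1,3)@(3, 7): e=[0,15,2] → #  [on edge]
    (2,3)@(5, 7): e=[-34,23,28] → ·
    (1,4)@(3, 9): e=[0,13,4] → #  [on edge]
    (2,4)@(5, 9): e=[-34,21,30] → ·
    (1,5)@(3, 11): e=[0,11,6] → #  [on edge]
    (2,5)@(5, 11): e=[-34,19,32] → ·
    (1,6)@(3, 13): e=[0,9,8] → #  [on edge]
    (2,6)@(5, 13): e=[-34,17,34] → ·
    (1,7)@(3, 15): e=[0,7,10] → #  [on edge]
    (1,8)@(3, 17): e=[0,5,12] → #  [on edge]
    (1,9)@(3, 19): e=[0,3,14] → #  [on edge]
    (1,10)@(3, 21): e=[0,1,16] → #  [on edge]
    (1,11)@(3, 23): e=[0,-1,18] → ·  [on edge]
  covered (9 px):
    · · · · · · · · ·
    · · · · · · · · ·
    · # · · · · · · ·
    · # · · · · · · ·
    · # · · · · · · ·
    · # · · · · · · ·
    · # · · · · · · ·
    · # · · · · · · ·
    · # · · · · · · ·
    · # · · · · · · ·
    · # · · · · · · ·
    · · · · · · · · ·
T3:
  2·area = 104
  edge (16, 8)→(14, 16): d=(-2,8) inclusive
  edge (14, 16)→(2, 12): d=(-12,-4) inclusive
  edge (2, 12)→(16, 8): d=(14,-4) inclusive
    (6,4)@(13, 9): e=[22,80,2] → #
    (7,4)@(15, 9): e=[6,88,10] → #
    (8,4)@(17, 9): e=[-10,96,18] → ·
    (3,5)@(7, 11): e=[66,32,6] → #
    (4,5)@(9, 11): e=[50,40,14] → #
    (5,5)@(11, 11): e=[34,48,22] → #
    (8,5)@(17, 11): e=[-14,72,46] → ·
    (2,6)@(5, 13): e=[78,0,26] → #  [on edge]
    (7,6)@(15, 13): e=[-2,40,66] → ·
    (2,7)@(5, 15): e=[74,-24,54] → ·
    (3,7)@(7, 15): e=[58,-16,62] → ·
    (4,7)@(9, 15): e=[42,-8,70] → ·
    (5,7)@(11, 15): e=[26,0,78] → #  [on edge]
    (8,8)@(17, 17): e=[-26,0,130] → ·  [on edge]
  covered (14 px):
    · · · · · · · · ·
    · · · · · · · · ·
    · · · · · · · · ·
    · · · · · · · · ·
    · · · · · · # # ·
    · · · # # # # # ·
    · · # # # # # · ·
    · · · · · # # · ·
    · · · · · · · · ·
    · · · · · · · · ·
    · · · · · · · · ·
    · · · · · · · · ·

Z-buffer (winner per pixel, '.' = empty):
  . . . . . . . . .
  . . 0 0 . . . . .
  . 2 . 0 . . . . .
  . 2 . . . . . . .
  . 2 . . . . 3 3 .
  . 2 . 3 3 3 3 3 .
  . 2 3 3 3 3 3 . .
  . 2 1 1 1 3 3 . .
  1 2 1 . . . . . .
  . 2 . . . . . . .
  . 2 . . . . . . .
  . . . . . . . . .

Answer: 2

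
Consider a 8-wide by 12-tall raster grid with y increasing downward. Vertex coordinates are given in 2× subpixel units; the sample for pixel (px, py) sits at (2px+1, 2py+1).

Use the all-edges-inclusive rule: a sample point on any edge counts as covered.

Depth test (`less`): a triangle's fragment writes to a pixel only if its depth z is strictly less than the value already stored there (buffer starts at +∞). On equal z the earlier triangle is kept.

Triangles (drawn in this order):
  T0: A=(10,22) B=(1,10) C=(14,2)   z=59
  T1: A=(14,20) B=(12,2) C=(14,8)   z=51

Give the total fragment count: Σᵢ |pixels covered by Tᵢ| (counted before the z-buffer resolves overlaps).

T0:
  2·area = 228
  edge (10, 22)→(1, 10): d=(-9,-12) inclusive
  edge (1, 10)→(14, 2): d=(13,-8) inclusive
  edge (14, 2)→(10, 22): d=(-4,20) inclusive
    (6,1)@(13, 3): e=[207,5,16] → #
    (7,1)@(15, 3): e=[231,21,-24] → ·
    (5,2)@(11, 5): e=[165,15,48] → #
    (7,2)@(15, 5): e=[213,47,-32] → ·
    (3,3)@(7, 7): e=[99,9,120] → #
    (4,3)@(9, 7): e=[123,25,80] → #
    (6,3)@(13, 7): e=[171,57,0] → #  [on edge]
    (7,3)@(15, 7): e=[195,73,-40] → ·
    (1,4)@(3, 9): e=[33,3,192] → #
    (2,4)@(5, 9): e=[57,19,152] → #
    (6,4)@(13, 9): e=[153,83,-8] → ·
    (1,5)@(3, 11): e=[15,29,184] → #
    (5,8)@(11, 17): e=[57,171,0] → #  [on edge]
  covered (29 px):
    · · · · · · · ·
    · · · · · · # ·
    · · · · · # # ·
    · · · # # # # ·
    · # # # # # · ·
    · # # # # # · ·
    · · # # # # · ·
    · · # # # # · ·
    · · · # # # · ·
    · · · · # · · ·
    · · · · · · · ·
    · · · · · · · ·
T1:
  2·area = 24
  edge (14, 20)→(12, 2): d=(-2,-18) inclusive
  edge (12, 2)→(14, 8): d=(2,6) inclusive
  edge (14, 8)→(14, 20): d=(0,12) inclusive
    (6,2)@(13, 5): e=[12,0,12] → #  [on edge]
    (7,2)@(15, 5): e=[48,-12,-12] → ·
    (6,3)@(13, 7): e=[8,4,12] → #
    (7,3)@(15, 7): e=[44,-8,-12] → ·
    (6,4)@(13, 9): e=[4,8,12] → #
    (7,4)@(15, 9): e=[40,-4,-12] → ·
    (6,5)@(13, 11): e=[0,12,12] → #  [on edge]
    (7,5)@(15, 11): e=[36,0,-12] → ·  [on edge]
    (6,6)@(13, 13): e=[-4,16,12] → ·
  covered (4 px):
    · · · · · · · ·
    · · · · · · · ·
    · · · · · · # ·
    · · · · · · # ·
    · · · · · · # ·
    · · · · · · # ·
    · · · · · · · ·
    · · · · · · · ·
    · · · · · · · ·
    · · · · · · · ·
    · · · · · · · ·
    · · · · · · · ·

Answer: 33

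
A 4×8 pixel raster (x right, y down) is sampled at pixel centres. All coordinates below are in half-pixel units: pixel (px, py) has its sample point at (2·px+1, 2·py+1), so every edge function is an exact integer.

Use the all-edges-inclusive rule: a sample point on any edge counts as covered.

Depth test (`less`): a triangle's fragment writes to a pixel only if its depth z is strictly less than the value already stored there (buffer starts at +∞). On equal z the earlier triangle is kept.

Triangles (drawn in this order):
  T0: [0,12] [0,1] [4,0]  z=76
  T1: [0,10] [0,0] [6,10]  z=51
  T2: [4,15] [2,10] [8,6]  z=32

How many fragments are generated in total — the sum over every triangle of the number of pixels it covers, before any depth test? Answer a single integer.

T0:
  2·area = 44
  edge (0, 12)→(0, 1): d=(0,-11) inclusive
  edge (0, 1)→(4, 0): d=(4,-1) inclusive
  edge (4, 0)→(0, 12): d=(-4,12) inclusive
    (0,0)@(1, 1): e=[11,1,32] → █
    (1,0)@(3, 1): e=[33,3,8] → █
    (2,0)@(5, 1): e=[55,5,-16] → ·
    (0,1)@(1, 3): e=[11,9,24] → █
    (1,1)@(3, 3): e=[33,11,0] → █  [on edge]
    (2,1)@(5, 3): e=[55,13,-24] → ·
    (0,2)@(1, 5): e=[11,17,16] → █
    (1,2)@(3, 5): e=[33,19,-8] → ·
    (0,3)@(1, 7): e=[11,25,8] → █
    (1,3)@(3, 7): e=[33,27,-16] → ·
    (0,4)@(1, 9): e=[11,33,0] → █  [on edge]
    (1,4)@(3, 9): e=[33,35,-24] → ·
  covered (7 px):
    █ █ · ·
    █ █ · ·
    █ · · ·
    █ · · ·
    █ · · ·
    · · · ·
    · · · ·
    · · · ·
T1:
  2·area = 60
  edge (0, 10)→(0, 0): d=(0,-10) inclusive
  edge (0, 0)→(6, 10): d=(6,10) inclusive
  edge (6, 10)→(0, 10): d=(-6,0) inclusive
    (0,1)@(1, 3): e=[10,8,42] → █
    (1,1)@(3, 3): e=[30,-12,42] → ·
    (0,2)@(1, 5): e=[10,20,30] → █
    (1,2)@(3, 5): e=[30,0,30] → █  [on edge]
    (2,2)@(5, 5): e=[50,-20,30] → ·
    (0,3)@(1, 7): e=[10,32,18] → █
    (2,3)@(5, 7): e=[50,-8,18] → ·
    (0,4)@(1, 9): e=[10,44,6] → █
    (2,4)@(5, 9): e=[50,4,6] → █
    (3,4)@(7, 9): e=[70,-16,6] → ·
    (0,5)@(1, 11): e=[10,56,-6] → ·
    (1,5)@(3, 11): e=[30,36,-6] → ·
  covered (8 px):
    · · · ·
    █ · · ·
    █ █ · ·
    █ █ · ·
    █ █ █ ·
    · · · ·
    · · · ·
    · · · ·
T2:
  2·area = 38
  edge (4, 15)→(2, 10): d=(-2,-5) inclusive
  edge (2, 10)→(8, 6): d=(6,-4) inclusive
  edge (8, 6)→(4, 15): d=(-4,9) inclusive
    (3,3)@(7, 7): e=[31,2,5] → █
    (2,4)@(5, 9): e=[17,6,15] → █
    (3,4)@(7, 9): e=[27,14,-3] → ·
    (1,5)@(3, 11): e=[3,10,25] → █
    (3,5)@(7, 11): e=[23,26,-11] → ·
    (1,6)@(3, 13): e=[-1,22,17] → ·
    (2,6)@(5, 13): e=[9,30,-1] → ·
  covered (4 px):
    · · · ·
    · · · ·
    · · · ·
    · · · █
    · · █ ·
    · █ █ ·
    · · · ·
    · · · ·

Result: 19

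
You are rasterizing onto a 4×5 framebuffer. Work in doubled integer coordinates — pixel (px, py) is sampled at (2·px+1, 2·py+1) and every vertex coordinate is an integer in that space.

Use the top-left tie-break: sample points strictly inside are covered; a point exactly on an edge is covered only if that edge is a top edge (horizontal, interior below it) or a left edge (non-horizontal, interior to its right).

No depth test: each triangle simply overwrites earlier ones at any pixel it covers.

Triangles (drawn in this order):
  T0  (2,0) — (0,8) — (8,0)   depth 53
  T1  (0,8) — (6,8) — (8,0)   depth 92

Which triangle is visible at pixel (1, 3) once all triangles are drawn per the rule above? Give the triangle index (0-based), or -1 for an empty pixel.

T0:
  2·area = 48  (B↔C swapped to make it positive)
  edge (2, 0)→(8, 0): d=(6,0) top-left  bias=+0
  edge (8, 0)→(0, 8): d=(-8,8) right/bottom  bias=-1
  edge (0, 8)→(2, 0): d=(2,-8) top-left  bias=+0
    (1,0)@(3, 1): e=[6,32,10] → █
    (2,0)@(5, 1): e=[6,16,26] → █
    (3,0)@(7, 1): e=[6,0,42] → ·  [on edge]
    (1,1)@(3, 3): e=[18,16,14] → █
    (2,1)@(5, 3): e=[18,0,30] → ·  [on edge]
    (0,2)@(1, 5): e=[30,16,2] → █
    (1,2)@(3, 5): e=[30,0,18] → ·  [on edge]
    (0,3)@(1, 7): e=[42,0,6] → ·  [on edge]
  covered (4 px):
    · █ █ ·
    · █ · ·
    █ · · ·
    · · · ·
    · · · ·
T1:
  2·area = 48  (B↔C swapped to make it positive)
  edge (0, 8)→(8, 0): d=(8,-8) top-left  bias=+0
  edge (8, 0)→(6, 8): d=(-2,8) right/bottom  bias=-1
  edge (6, 8)→(0, 8): d=(-6,0) right/bottom  bias=-1
    (3,0)@(7, 1): e=[0,6,42] → █  [on edge]
    (2,1)@(5, 3): e=[0,18,30] → █  [on edge]
    (1,2)@(3, 5): e=[0,30,18] → █  [on edge]
    (3,2)@(7, 5): e=[32,-2,18] → ·
    (0,3)@(1, 7): e=[0,42,6] → █  [on edge]
    (3,3)@(7, 7): e=[48,-6,6] → ·
    (0,4)@(1, 9): e=[16,38,-6] → ·
    (1,4)@(3, 9): e=[32,22,-6] → ·
    (2,4)@(5, 9): e=[48,6,-6] → ·
  covered (8 px):
    · · · █
    · · █ █
    · █ █ ·
    █ █ █ ·
    · · · ·

Z-buffer (winner per pixel, '.' = empty):
  . 0 0 1
  . 0 1 1
  0 1 1 .
  1 1 1 .
  . . . .

Result: 1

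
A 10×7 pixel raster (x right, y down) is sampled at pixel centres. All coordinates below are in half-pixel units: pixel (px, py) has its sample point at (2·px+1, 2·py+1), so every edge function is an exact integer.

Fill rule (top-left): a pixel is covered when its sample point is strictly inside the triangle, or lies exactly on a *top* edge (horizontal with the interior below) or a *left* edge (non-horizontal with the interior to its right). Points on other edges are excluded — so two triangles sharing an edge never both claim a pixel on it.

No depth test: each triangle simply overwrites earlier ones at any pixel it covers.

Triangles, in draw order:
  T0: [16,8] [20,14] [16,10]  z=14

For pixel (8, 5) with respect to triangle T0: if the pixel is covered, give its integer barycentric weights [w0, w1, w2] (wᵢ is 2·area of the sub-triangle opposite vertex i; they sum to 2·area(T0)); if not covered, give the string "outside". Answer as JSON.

T0:
  2·area = 8
  edge (16, 8)→(20, 14): d=(4,6) right/bottom  bias=-1
  edge (20, 14)→(16, 10): d=(-4,-4) top-left  bias=+0
  edge (16, 10)→(16, 8): d=(0,-2) top-left  bias=+0
    (3,0)@(7, 1): e=[26,0,-18] → .  [on edge]
    (4,1)@(9, 3): e=[22,0,-14] → .  [on edge]
    (5,2)@(11, 5): e=[18,0,-10] → .  [on edge]
    (6,3)@(13, 7): e=[14,0,-6] → .  [on edge]
    (7,4)@(15, 9): e=[10,0,-2] → .  [on edge]
    (8,5)@(17, 11): e=[6,0,2] → X  [on edge]
    (9,5)@(19, 11): e=[-6,8,6] → .
    (8,6)@(17, 13): e=[14,-8,2] → .
    (9,6)@(19, 13): e=[2,0,6] → X  [on edge]
  covered (2 px):
    . . . . . . . . . .
    . . . . . . . . . .
    . . . . . . . . . .
    . . . . . . . . . .
    . . . . . . . . . .
    . . . . . . . . X .
    . . . . . . . . . X

Answer: [0,2,6]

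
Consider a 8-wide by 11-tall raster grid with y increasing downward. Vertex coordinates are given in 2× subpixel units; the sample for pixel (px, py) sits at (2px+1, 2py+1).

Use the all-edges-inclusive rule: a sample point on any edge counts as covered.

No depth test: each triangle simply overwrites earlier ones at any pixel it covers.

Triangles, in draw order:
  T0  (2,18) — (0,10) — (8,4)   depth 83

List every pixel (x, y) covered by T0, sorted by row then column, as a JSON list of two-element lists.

T0:
  2·area = 76
  edge (2, 18)→(0, 10): d=(-2,-8) inclusive
  edge (0, 10)→(8, 4): d=(8,-6) inclusive
  edge (8, 4)→(2, 18): d=(-6,14) inclusive
    (3,2)@(7, 5): e=[66,2,8] → █
    (4,2)@(9, 5): e=[82,14,-20] → ·
    (2,3)@(5, 7): e=[46,6,24] → █
    (3,3)@(7, 7): e=[62,18,-4] → ·
    (1,4)@(3, 9): e=[26,10,40] → █
    (3,4)@(7, 9): e=[58,34,-16] → ·
    (0,5)@(1, 11): e=[6,14,56] → █
    (2,5)@(5, 11): e=[38,38,0] → █  [on edge]
    (3,5)@(7, 11): e=[54,50,-28] → ·
    (0,6)@(1, 13): e=[2,30,44] → █
    (2,6)@(5, 13): e=[34,54,-12] → ·
    (0,7)@(1, 15): e=[-2,46,32] → ·
  covered (10 px):
    · · · · · · · ·
    · · · · · · · ·
    · · · █ · · · ·
    · · █ · · · · ·
    · █ █ · · · · ·
    █ █ █ · · · · ·
    █ █ · · · · · ·
    · █ · · · · · ·
    · · · · · · · ·
    · · · · · · · ·
    · · · · · · · ·

Answer: [[3,2],[2,3],[1,4],[2,4],[0,5],[1,5],[2,5],[0,6],[1,6],[1,7]]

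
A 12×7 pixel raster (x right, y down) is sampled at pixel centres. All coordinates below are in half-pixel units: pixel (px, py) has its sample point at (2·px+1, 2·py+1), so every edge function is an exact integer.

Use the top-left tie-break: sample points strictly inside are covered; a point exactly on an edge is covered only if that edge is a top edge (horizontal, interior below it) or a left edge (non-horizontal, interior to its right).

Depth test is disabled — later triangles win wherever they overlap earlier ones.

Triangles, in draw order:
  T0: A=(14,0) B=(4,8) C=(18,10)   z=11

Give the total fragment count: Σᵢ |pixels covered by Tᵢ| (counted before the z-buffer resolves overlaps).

T0:
  2·area = 132  (B↔C swapped to make it positive)
  edge (14, 0)→(18, 10): d=(4,10) right/bottom  bias=-1
  edge (18, 10)→(4, 8): d=(-14,-2) top-left  bias=+0
  edge (4, 8)→(14, 0): d=(10,-8) top-left  bias=+0
    (6,0)@(13, 1): e=[14,116,2] → #
    (7,0)@(15, 1): e=[-6,120,18] → ·
    (5,1)@(11, 3): e=[42,84,6] → #
    (7,1)@(15, 3): e=[2,92,38] → #
    (8,1)@(17, 3): e=[-18,96,54] → ·
    (4,2)@(9, 5): e=[70,52,10] → #
    (8,2)@(17, 5): e=[-10,68,74] → ·
    (3,3)@(7, 7): e=[98,20,14] → #
    (8,3)@(17, 7): e=[-2,40,94] → ·
    (3,4)@(7, 9): e=[106,-8,34] → ·
    (4,4)@(9, 9): e=[86,-4,50] → ·
    (5,4)@(11, 9): e=[66,0,66] → #  [on edge]
  covered (17 px):
    · · · · · · # · · · · ·
    · · · · · # # # · · · ·
    · · · · # # # # · · · ·
    · · · # # # # # · · · ·
    · · · · · # # # # · · ·
    · · · · · · · · · · · ·
    · · · · · · · · · · · ·

Final: 17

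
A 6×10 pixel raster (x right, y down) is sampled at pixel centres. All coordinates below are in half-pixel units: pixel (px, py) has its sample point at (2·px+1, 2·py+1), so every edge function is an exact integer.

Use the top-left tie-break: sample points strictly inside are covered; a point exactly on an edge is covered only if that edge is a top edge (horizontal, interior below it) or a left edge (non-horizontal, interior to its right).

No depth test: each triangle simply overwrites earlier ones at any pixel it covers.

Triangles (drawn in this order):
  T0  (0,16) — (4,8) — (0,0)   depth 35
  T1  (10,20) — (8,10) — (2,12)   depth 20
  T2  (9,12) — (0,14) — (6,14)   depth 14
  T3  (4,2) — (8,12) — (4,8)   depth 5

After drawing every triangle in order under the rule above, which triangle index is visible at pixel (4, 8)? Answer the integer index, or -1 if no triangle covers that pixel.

T0:
  2·area = 64  (B↔C swapped to make it positive)
  edge (0, 16)→(0, 0): d=(0,-16) top-left  bias=+0
  edge (0, 0)→(4, 8): d=(4,8) right/bottom  bias=-1
  edge (4, 8)→(0, 16): d=(-4,8) right/bottom  bias=-1
    (0,1)@(1, 3): e=[16,4,44] → █
    (1,1)@(3, 3): e=[48,-12,28] → ·
    (0,2)@(1, 5): e=[16,12,36] → █
    (1,2)@(3, 5): e=[48,-4,20] → ·
    (0,3)@(1, 7): e=[16,20,28] → █
    (1,3)@(3, 7): e=[48,4,12] → █
    (2,3)@(5, 7): e=[80,-12,-4] → ·
    (0,4)@(1, 9): e=[16,28,20] → █
    (2,4)@(5, 9): e=[80,-4,-12] → ·
    (0,5)@(1, 11): e=[16,36,12] → █
    (1,5)@(3, 11): e=[48,20,-4] → ·
    (0,6)@(1, 13): e=[16,44,4] → █
  covered (8 px):
    · · · · · ·
    █ · · · · ·
    █ · · · · ·
    █ █ · · · ·
    █ █ · · · ·
    █ · · · · ·
    █ · · · · ·
    · · · · · ·
    · · · · · ·
    · · · · · ·
T1:
  2·area = 64  (B↔C swapped to make it positive)
  edge (10, 20)→(2, 12): d=(-8,-8) top-left  bias=+0
  edge (2, 12)→(8, 10): d=(6,-2) top-left  bias=+0
  edge (8, 10)→(10, 20): d=(2,10) right/bottom  bias=-1
    (3,2)@(7, 5): e=[96,-32,0] → ·  [on edge]
    (5,4)@(11, 9): e=[96,0,-32] → ·  [on edge]
    (0,5)@(1, 11): e=[0,-8,72] → ·  [on edge]
    (2,5)@(5, 11): e=[32,0,32] → █  [on edge]
    (3,5)@(7, 11): e=[48,4,12] → █
    (4,5)@(9, 11): e=[64,8,-8] → ·
    (1,6)@(3, 13): e=[0,8,56] → █  [on edge]
    (4,6)@(9, 13): e=[48,20,-4] → ·
    (1,7)@(3, 15): e=[-16,20,60] → ·
    (2,7)@(5, 15): e=[0,24,40] → █  [on edge]
    (4,7)@(9, 15): e=[32,32,0] → ·  [on edge]
    (2,8)@(5, 17): e=[-16,36,44] → ·
    (3,8)@(7, 17): e=[0,40,24] → █  [on edge]
    (4,9)@(9, 19): e=[0,56,8] → █  [on edge]
  covered (10 px):
    · · · · · ·
    · · · · · ·
    · · · · · ·
    · · · · · ·
    · · · · · ·
    · · █ █ · ·
    · █ █ █ · ·
    · · █ █ · ·
    · · · █ █ ·
    · · · · █ ·
T2:
  2·area = 12  (B↔C swapped to make it positive)
  edge (9, 12)→(6, 14): d=(-3,2) right/bottom  bias=-1
  edge (6, 14)→(0, 14): d=(-6,0) right/bottom  bias=-1
  edge (0, 14)→(9, 12): d=(9,-2) top-left  bias=+0
    (2,6)@(5, 13): e=[5,6,1] → █
    (3,6)@(7, 13): e=[1,6,5] → █
    (4,6)@(9, 13): e=[-3,6,9] → ·
    (2,7)@(5, 15): e=[-1,-6,19] → ·
    (3,7)@(7, 15): e=[-5,-6,23] → ·
  covered (2 px):
    · · · · · ·
    · · · · · ·
    · · · · · ·
    · · · · · ·
    · · · · · ·
    · · · · · ·
    · · █ █ · ·
    · · · · · ·
    · · · · · ·
    · · · · · ·
T3:
  2·area = 24
  edge (4, 2)→(8, 12): d=(4,10) right/bottom  bias=-1
  edge (8, 12)→(4, 8): d=(-4,-4) top-left  bias=+0
  edge (4, 8)→(4, 2): d=(0,-6) top-left  bias=+0
    (0,2)@(1, 5): e=[42,0,-18] → ·  [on edge]
    (2,2)@(5, 5): e=[2,16,6] → █
    (3,2)@(7, 5): e=[-18,24,18] → ·
    (1,3)@(3, 7): e=[30,0,-6] → ·  [on edge]
    (2,3)@(5, 7): e=[10,8,6] → █
    (3,3)@(7, 7): e=[-10,16,18] → ·
    (2,4)@(5, 9): e=[18,0,6] → █  [on edge]
    (3,4)@(7, 9): e=[-2,8,18] → ·
    (2,5)@(5, 11): e=[26,-8,6] → ·
    (3,5)@(7, 11): e=[6,0,18] → █  [on edge]
    (4,5)@(9, 11): e=[-14,8,30] → ·
    (3,6)@(7, 13): e=[14,-8,18] → ·
    (4,6)@(9, 13): e=[-6,0,30] → ·  [on edge]
    (5,7)@(11, 15): e=[-18,0,42] → ·  [on edge]
  covered (4 px):
    · · · · · ·
    · · · · · ·
    · · █ · · ·
    · · █ · · ·
    · · █ · · ·
    · · · █ · ·
    · · · · · ·
    · · · · · ·
    · · · · · ·
    · · · · · ·

Z-buffer (winner per pixel, '.' = empty):
  . . . . . .
  0 . . . . .
  0 . 3 . . .
  0 0 3 . . .
  0 0 3 . . .
  0 . 1 3 . .
  0 1 2 2 . .
  . . 1 1 . .
  . . . 1 1 .
  . . . . 1 .

Final: 1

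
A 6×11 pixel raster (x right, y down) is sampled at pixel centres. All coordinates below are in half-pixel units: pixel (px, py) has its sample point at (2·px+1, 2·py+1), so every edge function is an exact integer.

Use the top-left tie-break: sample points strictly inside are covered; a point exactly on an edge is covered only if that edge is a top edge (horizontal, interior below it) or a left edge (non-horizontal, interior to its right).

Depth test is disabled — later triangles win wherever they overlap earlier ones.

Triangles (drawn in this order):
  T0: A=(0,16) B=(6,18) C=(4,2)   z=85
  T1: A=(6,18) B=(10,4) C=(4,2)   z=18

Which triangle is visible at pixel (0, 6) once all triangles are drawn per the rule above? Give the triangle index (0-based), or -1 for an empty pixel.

T0:
  2·area = 92  (B↔C swapped to make it positive)
  edge (0, 16)→(4, 2): d=(4,-14) top-left  bias=+0
  edge (4, 2)→(6, 18): d=(2,16) right/bottom  bias=-1
  edge (6, 18)→(0, 16): d=(-6,-2) top-left  bias=+0
    (1,3)@(3, 7): e=[6,26,60] → X
    (2,3)@(5, 7): e=[34,-6,64] → .
    (1,4)@(3, 9): e=[14,30,48] → X
    (2,4)@(5, 9): e=[42,-2,52] → .
    (1,5)@(3, 11): e=[22,34,36] → X
    (2,5)@(5, 11): e=[50,2,40] → X
    (3,5)@(7, 11): e=[78,-30,44] → .
    (0,6)@(1, 13): e=[2,70,20] → X
    (3,6)@(7, 13): e=[86,-26,32] → .
    (0,7)@(1, 15): e=[10,74,8] → X
    (3,7)@(7, 15): e=[94,-22,20] → .
    (0,8)@(1, 17): e=[18,78,-4] → .
    (1,8)@(3, 17): e=[46,46,0] → X  [on edge]
    (4,9)@(9, 19): e=[138,-46,0] → .  [on edge]
  covered (12 px):
    . . . . . .
    . . . . . .
    . . . . . .
    . X . . . .
    . X . . . .
    . X X . . .
    X X X . . .
    X X X . . .
    . X X . . .
    . . . . . .
    . . . . . .
T1:
  2·area = 92  (B↔C swapped to make it positive)
  edge (6, 18)→(4, 2): d=(-2,-16) top-left  bias=+0
  edge (4, 2)→(10, 4): d=(6,2) right/bottom  bias=-1
  edge (10, 4)→(6, 18): d=(-4,14) right/bottom  bias=-1
    (0,0)@(1, 1): e=[-46,0,138] → .  [on edge]
    (2,1)@(5, 3): e=[14,4,74] → X
    (3,1)@(7, 3): e=[46,0,46] → .  [on edge]
    (2,2)@(5, 5): e=[10,16,66] → X
    (3,2)@(7, 5): e=[42,12,38] → X
    (4,2)@(9, 5): e=[74,8,10] → X
    (5,2)@(11, 5): e=[106,4,-18] → .
    (2,3)@(5, 7): e=[6,28,58] → X
    (5,3)@(11, 7): e=[102,16,-26] → .
    (2,4)@(5, 9): e=[2,40,50] → X
    (4,4)@(9, 9): e=[66,32,-6] → .
    (2,5)@(5, 11): e=[-2,52,42] → .
  covered (11 px):
    . . . . . .
    . . X . . .
    . . X X X .
    . . X X X .
    . . X X . .
    . . . X . .
    . . . X . .
    . . . . . .
    . . . . . .
    . . . . . .
    . . . . . .

Z-buffer (winner per pixel, '.' = empty):
  . . . . . .
  . . 1 . . .
  . . 1 1 1 .
  . 0 1 1 1 .
  . 0 1 1 . .
  . 0 0 1 . .
  0 0 0 1 . .
  0 0 0 . . .
  . 0 0 . . .
  . . . . . .
  . . . . . .

Answer: 0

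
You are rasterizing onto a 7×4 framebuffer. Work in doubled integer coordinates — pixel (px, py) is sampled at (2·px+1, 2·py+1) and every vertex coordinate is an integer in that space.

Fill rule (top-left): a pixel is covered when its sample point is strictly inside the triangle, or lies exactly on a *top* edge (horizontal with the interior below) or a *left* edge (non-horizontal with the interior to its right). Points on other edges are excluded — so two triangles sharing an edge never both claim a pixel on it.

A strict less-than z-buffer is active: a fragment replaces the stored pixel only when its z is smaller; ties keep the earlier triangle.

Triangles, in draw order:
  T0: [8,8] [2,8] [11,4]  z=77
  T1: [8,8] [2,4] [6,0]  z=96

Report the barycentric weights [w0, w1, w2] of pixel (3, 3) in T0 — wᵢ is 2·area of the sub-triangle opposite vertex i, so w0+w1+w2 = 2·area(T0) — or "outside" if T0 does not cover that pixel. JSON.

T0:
  2·area = 24
  edge (8, 8)→(2, 8): d=(-6,0) right/bottom  bias=-1
  edge (2, 8)→(11, 4): d=(9,-4) top-left  bias=+0
  edge (11, 4)→(8, 8): d=(-3,4) right/bottom  bias=-1
    (4,2)@(9, 5): e=[18,1,5] → █
    (5,2)@(11, 5): e=[18,9,-3] → ·
    (2,3)@(5, 7): e=[6,3,15] → █
    (3,3)@(7, 7): e=[6,11,7] → █
    (4,3)@(9, 7): e=[6,19,-1] → ·
  covered (3 px):
    · · · · · · ·
    · · · · · · ·
    · · · · █ · ·
    · · █ █ · · ·
T1:
  2·area = 40
  edge (8, 8)→(2, 4): d=(-6,-4) top-left  bias=+0
  edge (2, 4)→(6, 0): d=(4,-4) top-left  bias=+0
  edge (6, 0)→(8, 8): d=(2,8) right/bottom  bias=-1
    (2,0)@(5, 1): e=[30,0,10] → █  [on edge]
    (3,0)@(7, 1): e=[38,8,-6] → ·
    (1,1)@(3, 3): e=[10,0,30] → █  [on edge]
    (3,1)@(7, 3): e=[26,16,-2] → ·
    (0,2)@(1, 5): e=[-10,0,50] → ·  [on edge]
    (1,2)@(3, 5): e=[-2,8,34] → ·
    (2,2)@(5, 5): e=[6,16,18] → █
    (3,2)@(7, 5): e=[14,24,2] → █
    (4,2)@(9, 5): e=[22,32,-14] → ·
    (2,3)@(5, 7): e=[-6,24,22] → ·
    (3,3)@(7, 7): e=[2,32,6] → █
    (4,3)@(9, 7): e=[10,40,-10] → ·
  covered (6 px):
    · · █ · · · ·
    · █ █ · · · ·
    · · █ █ · · ·
    · · · █ · · ·

Answer: [11,7,6]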